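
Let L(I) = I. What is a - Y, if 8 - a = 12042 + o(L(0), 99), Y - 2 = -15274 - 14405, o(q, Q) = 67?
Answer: 17576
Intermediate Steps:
Y = -29677 (Y = 2 + (-15274 - 14405) = 2 - 29679 = -29677)
a = -12101 (a = 8 - (12042 + 67) = 8 - 1*12109 = 8 - 12109 = -12101)
a - Y = -12101 - 1*(-29677) = -12101 + 29677 = 17576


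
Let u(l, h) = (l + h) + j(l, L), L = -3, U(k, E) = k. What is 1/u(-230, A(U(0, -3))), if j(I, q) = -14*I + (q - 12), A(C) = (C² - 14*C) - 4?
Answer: 1/2971 ≈ 0.00033659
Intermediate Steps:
A(C) = -4 + C² - 14*C
j(I, q) = -12 + q - 14*I (j(I, q) = -14*I + (-12 + q) = -12 + q - 14*I)
u(l, h) = -15 + h - 13*l (u(l, h) = (l + h) + (-12 - 3 - 14*l) = (h + l) + (-15 - 14*l) = -15 + h - 13*l)
1/u(-230, A(U(0, -3))) = 1/(-15 + (-4 + 0² - 14*0) - 13*(-230)) = 1/(-15 + (-4 + 0 + 0) + 2990) = 1/(-15 - 4 + 2990) = 1/2971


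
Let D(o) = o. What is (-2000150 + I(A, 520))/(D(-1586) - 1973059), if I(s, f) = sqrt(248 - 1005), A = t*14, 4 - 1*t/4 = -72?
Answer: 400030/394929 - I*sqrt(757)/1974645 ≈ 1.0129 - 1.3933e-5*I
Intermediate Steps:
t = 304 (t = 16 - 4*(-72) = 16 + 288 = 304)
A = 4256 (A = 304*14 = 4256)
I(s, f) = I*sqrt(757) (I(s, f) = sqrt(-757) = I*sqrt(757))
(-2000150 + I(A, 520))/(D(-1586) - 1973059) = (-2000150 + I*sqrt(757))/(-1586 - 1973059) = (-2000150 + I*sqrt(757))/(-1974645) = (-2000150 + I*sqrt(757))*(-1/1974645) = 400030/394929 - I*sqrt(757)/1974645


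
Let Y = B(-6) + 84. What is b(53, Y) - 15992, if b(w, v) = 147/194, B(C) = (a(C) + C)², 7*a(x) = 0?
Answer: -3102301/194 ≈ -15991.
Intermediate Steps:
a(x) = 0 (a(x) = (⅐)*0 = 0)
B(C) = C² (B(C) = (0 + C)² = C²)
Y = 120 (Y = (-6)² + 84 = 36 + 84 = 120)
b(w, v) = 147/194 (b(w, v) = 147*(1/194) = 147/194)
b(53, Y) - 15992 = 147/194 - 15992 = -3102301/194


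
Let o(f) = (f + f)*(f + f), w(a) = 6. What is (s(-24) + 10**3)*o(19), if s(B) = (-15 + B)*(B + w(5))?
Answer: 2457688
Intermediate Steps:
s(B) = (-15 + B)*(6 + B) (s(B) = (-15 + B)*(B + 6) = (-15 + B)*(6 + B))
o(f) = 4*f**2 (o(f) = (2*f)*(2*f) = 4*f**2)
(s(-24) + 10**3)*o(19) = ((-90 + (-24)**2 - 9*(-24)) + 10**3)*(4*19**2) = ((-90 + 576 + 216) + 1000)*(4*361) = (702 + 1000)*1444 = 1702*1444 = 2457688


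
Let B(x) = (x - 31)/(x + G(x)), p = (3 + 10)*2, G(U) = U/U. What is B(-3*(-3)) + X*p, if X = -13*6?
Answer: -10151/5 ≈ -2030.2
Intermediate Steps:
G(U) = 1
p = 26 (p = 13*2 = 26)
B(x) = (-31 + x)/(1 + x) (B(x) = (x - 31)/(x + 1) = (-31 + x)/(1 + x))
X = -78
B(-3*(-3)) + X*p = (-31 - 3*(-3))/(1 - 3*(-3)) - 78*26 = (-31 + 9)/(1 + 9) - 2028 = -22/10 - 2028 = (⅒)*(-22) - 2028 = -11/5 - 2028 = -10151/5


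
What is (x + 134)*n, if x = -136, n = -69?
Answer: 138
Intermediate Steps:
(x + 134)*n = (-136 + 134)*(-69) = -2*(-69) = 138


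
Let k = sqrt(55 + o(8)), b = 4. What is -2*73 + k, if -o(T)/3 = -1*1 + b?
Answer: -146 + sqrt(46) ≈ -139.22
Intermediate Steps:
o(T) = -9 (o(T) = -3*(-1*1 + 4) = -3*(-1 + 4) = -3*3 = -9)
k = sqrt(46) (k = sqrt(55 - 9) = sqrt(46) ≈ 6.7823)
-2*73 + k = -2*73 + sqrt(46) = -146 + sqrt(46)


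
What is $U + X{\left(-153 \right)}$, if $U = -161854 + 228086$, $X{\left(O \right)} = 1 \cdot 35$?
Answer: $66267$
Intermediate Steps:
$X{\left(O \right)} = 35$
$U = 66232$
$U + X{\left(-153 \right)} = 66232 + 35 = 66267$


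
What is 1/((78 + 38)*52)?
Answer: 1/6032 ≈ 0.00016578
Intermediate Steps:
1/((78 + 38)*52) = 1/(116*52) = 1/6032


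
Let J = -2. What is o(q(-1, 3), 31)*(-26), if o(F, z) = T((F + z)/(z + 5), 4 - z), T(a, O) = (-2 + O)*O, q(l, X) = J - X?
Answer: -20358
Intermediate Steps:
q(l, X) = -2 - X
T(a, O) = O*(-2 + O)
o(F, z) = (2 - z)*(4 - z) (o(F, z) = (4 - z)*(-2 + (4 - z)) = (4 - z)*(2 - z) = (2 - z)*(4 - z))
o(q(-1, 3), 31)*(-26) = ((-4 + 31)*(-2 + 31))*(-26) = (27*29)*(-26) = 783*(-26) = -20358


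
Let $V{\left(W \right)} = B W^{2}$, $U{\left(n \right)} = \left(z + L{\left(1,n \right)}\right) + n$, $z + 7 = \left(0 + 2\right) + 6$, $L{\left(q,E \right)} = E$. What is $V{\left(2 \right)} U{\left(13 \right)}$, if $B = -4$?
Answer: $-432$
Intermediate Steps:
$z = 1$ ($z = -7 + \left(\left(0 + 2\right) + 6\right) = -7 + \left(2 + 6\right) = -7 + 8 = 1$)
$U{\left(n \right)} = 1 + 2 n$ ($U{\left(n \right)} = \left(1 + n\right) + n = 1 + 2 n$)
$V{\left(W \right)} = - 4 W^{2}$
$V{\left(2 \right)} U{\left(13 \right)} = - 4 \cdot 2^{2} \left(1 + 2 \cdot 13\right) = \left(-4\right) 4 \left(1 + 26\right) = \left(-16\right) 27 = -432$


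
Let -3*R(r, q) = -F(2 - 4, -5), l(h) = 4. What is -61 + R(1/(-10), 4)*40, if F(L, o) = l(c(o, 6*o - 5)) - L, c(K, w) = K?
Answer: 19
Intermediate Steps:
F(L, o) = 4 - L
R(r, q) = 2 (R(r, q) = -(-1)*(4 - (2 - 4))/3 = -(-1)*(4 - 1*(-2))/3 = -(-1)*(4 + 2)/3 = -(-1)*6/3 = -⅓*(-6) = 2)
-61 + R(1/(-10), 4)*40 = -61 + 2*40 = -61 + 80 = 19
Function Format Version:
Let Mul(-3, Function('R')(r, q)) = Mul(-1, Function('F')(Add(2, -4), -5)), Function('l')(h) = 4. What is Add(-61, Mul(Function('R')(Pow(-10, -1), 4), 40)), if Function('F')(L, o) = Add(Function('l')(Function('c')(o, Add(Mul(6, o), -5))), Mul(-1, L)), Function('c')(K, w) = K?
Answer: 19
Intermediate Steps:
Function('F')(L, o) = Add(4, Mul(-1, L))
Function('R')(r, q) = 2 (Function('R')(r, q) = Mul(Rational(-1, 3), Mul(-1, Add(4, Mul(-1, Add(2, -4))))) = Mul(Rational(-1, 3), Mul(-1, Add(4, Mul(-1, -2)))) = Mul(Rational(-1, 3), Mul(-1, Add(4, 2))) = Mul(Rational(-1, 3), Mul(-1, 6)) = Mul(Rational(-1, 3), -6) = 2)
Add(-61, Mul(Function('R')(Pow(-10, -1), 4), 40)) = Add(-61, Mul(2, 40)) = Add(-61, 80) = 19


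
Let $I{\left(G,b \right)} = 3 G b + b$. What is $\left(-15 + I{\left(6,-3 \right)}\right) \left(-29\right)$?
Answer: $2088$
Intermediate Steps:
$I{\left(G,b \right)} = b + 3 G b$ ($I{\left(G,b \right)} = 3 G b + b = b + 3 G b$)
$\left(-15 + I{\left(6,-3 \right)}\right) \left(-29\right) = \left(-15 - 3 \left(1 + 3 \cdot 6\right)\right) \left(-29\right) = \left(-15 - 3 \left(1 + 18\right)\right) \left(-29\right) = \left(-15 - 57\right) \left(-29\right) = \left(-72\right) \left(-29\right) = 2088$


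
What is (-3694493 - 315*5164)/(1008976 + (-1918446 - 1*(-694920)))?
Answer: 5321153/214550 ≈ 24.801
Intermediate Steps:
(-3694493 - 315*5164)/(1008976 + (-1918446 - 1*(-694920))) = (-3694493 - 1626660)/(1008976 + (-1918446 + 694920)) = -5321153/(1008976 - 1223526) = -5321153/(-214550) = -5321153*(-1/214550) = 5321153/214550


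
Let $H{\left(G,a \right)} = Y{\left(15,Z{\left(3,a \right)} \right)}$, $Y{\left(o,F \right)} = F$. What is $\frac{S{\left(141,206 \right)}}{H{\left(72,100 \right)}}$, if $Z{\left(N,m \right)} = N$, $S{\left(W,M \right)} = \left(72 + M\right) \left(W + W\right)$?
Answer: $26132$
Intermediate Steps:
$S{\left(W,M \right)} = 2 W \left(72 + M\right)$ ($S{\left(W,M \right)} = \left(72 + M\right) 2 W = 2 W \left(72 + M\right)$)
$H{\left(G,a \right)} = 3$
$\frac{S{\left(141,206 \right)}}{H{\left(72,100 \right)}} = \frac{2 \cdot 141 \left(72 + 206\right)}{3} = 2 \cdot 141 \cdot 278 \cdot \frac{1}{3} = 78396 \cdot \frac{1}{3} = 26132$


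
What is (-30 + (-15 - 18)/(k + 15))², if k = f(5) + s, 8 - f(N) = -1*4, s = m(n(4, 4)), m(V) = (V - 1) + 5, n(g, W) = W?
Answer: 1172889/1225 ≈ 957.46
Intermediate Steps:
m(V) = 4 + V (m(V) = (-1 + V) + 5 = 4 + V)
s = 8 (s = 4 + 4 = 8)
f(N) = 12 (f(N) = 8 - (-1)*4 = 8 - 1*(-4) = 8 + 4 = 12)
k = 20 (k = 12 + 8 = 20)
(-30 + (-15 - 18)/(k + 15))² = (-30 + (-15 - 18)/(20 + 15))² = (-30 - 33/35)² = (-1083/35)² = 1172889/1225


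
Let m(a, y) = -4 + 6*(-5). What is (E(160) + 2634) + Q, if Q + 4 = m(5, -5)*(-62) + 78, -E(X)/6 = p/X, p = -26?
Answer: 192679/40 ≈ 4817.0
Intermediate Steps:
m(a, y) = -34 (m(a, y) = -4 - 30 = -34)
E(X) = 156/X (E(X) = -(-156)/X = 156/X)
Q = 2182 (Q = -4 + (-34*(-62) + 78) = -4 + (2108 + 78) = -4 + 2186 = 2182)
(E(160) + 2634) + Q = (156/160 + 2634) + 2182 = (156*(1/160) + 2634) + 2182 = (39/40 + 2634) + 2182 = 105399/40 + 2182 = 192679/40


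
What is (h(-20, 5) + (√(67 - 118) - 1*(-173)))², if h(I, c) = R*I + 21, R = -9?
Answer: (374 + I*√51)² ≈ 1.3983e+5 + 5341.8*I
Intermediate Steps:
h(I, c) = 21 - 9*I (h(I, c) = -9*I + 21 = 21 - 9*I)
(h(-20, 5) + (√(67 - 118) - 1*(-173)))² = ((21 - 9*(-20)) + (√(67 - 118) - 1*(-173)))² = ((21 + 180) + (√(-51) + 173))² = (201 + (I*√51 + 173))² = (201 + (173 + I*√51))² = (374 + I*√51)²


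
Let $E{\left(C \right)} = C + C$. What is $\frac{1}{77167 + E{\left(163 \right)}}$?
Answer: $\frac{1}{77493} \approx 1.2904 \cdot 10^{-5}$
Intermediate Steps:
$E{\left(C \right)} = 2 C$
$\frac{1}{77167 + E{\left(163 \right)}} = \frac{1}{77167 + 2 \cdot 163} = \frac{1}{77167 + 326} = \frac{1}{77493}$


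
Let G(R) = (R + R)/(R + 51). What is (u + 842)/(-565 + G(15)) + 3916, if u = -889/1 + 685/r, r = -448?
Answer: 3631621477/927360 ≈ 3916.1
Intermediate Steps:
G(R) = 2*R/(51 + R) (G(R) = (2*R)/(51 + R) = 2*R/(51 + R))
u = -398957/448 (u = -889/1 + 685/(-448) = -889*1 + 685*(-1/448) = -889 - 685/448 = -398957/448 ≈ -890.53)
(u + 842)/(-565 + G(15)) + 3916 = (-398957/448 + 842)/(-565 + 2*15/(51 + 15)) + 3916 = -21741/(448*(-565 + 2*15/66)) + 3916 = -21741/(448*(-565 + 2*15*(1/66))) + 3916 = -21741/(448*(-565 + 5/11)) + 3916 = -21741/(448*(-6210/11)) + 3916 = -21741/448*(-11/6210) + 3916 = 79717/927360 + 3916 = 3631621477/927360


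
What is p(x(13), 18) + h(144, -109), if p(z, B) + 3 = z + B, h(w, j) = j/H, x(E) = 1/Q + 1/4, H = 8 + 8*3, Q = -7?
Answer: 2621/224 ≈ 11.701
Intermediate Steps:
H = 32 (H = 8 + 24 = 32)
x(E) = 3/28 (x(E) = 1/(-7) + 1/4 = 1*(-⅐) + 1*(¼) = -⅐ + ¼ = 3/28)
h(w, j) = j/32
p(z, B) = -3 + B + z (p(z, B) = -3 + (z + B) = -3 + (B + z) = -3 + B + z)
p(x(13), 18) + h(144, -109) = (-3 + 18 + 3/28) + (1/32)*(-109) = 423/28 - 109/32 = 2621/224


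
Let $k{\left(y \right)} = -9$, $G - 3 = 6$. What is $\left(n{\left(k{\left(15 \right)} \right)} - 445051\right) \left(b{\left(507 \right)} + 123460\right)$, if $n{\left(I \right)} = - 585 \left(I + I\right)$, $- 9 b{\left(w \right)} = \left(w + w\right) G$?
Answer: $-53205358366$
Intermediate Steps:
$G = 9$ ($G = 3 + 6 = 9$)
$b{\left(w \right)} = - 2 w$ ($b{\left(w \right)} = - \frac{\left(w + w\right) 9}{9} = - \frac{2 w 9}{9} = - \frac{18 w}{9} = - 2 w$)
$n{\left(I \right)} = - 1170 I$ ($n{\left(I \right)} = - 585 \cdot 2 I = - 1170 I$)
$\left(n{\left(k{\left(15 \right)} \right)} - 445051\right) \left(b{\left(507 \right)} + 123460\right) = \left(\left(-1170\right) \left(-9\right) - 445051\right) \left(\left(-2\right) 507 + 123460\right) = \left(10530 - 445051\right) \left(-1014 + 123460\right) = \left(-434521\right) 122446 = -53205358366$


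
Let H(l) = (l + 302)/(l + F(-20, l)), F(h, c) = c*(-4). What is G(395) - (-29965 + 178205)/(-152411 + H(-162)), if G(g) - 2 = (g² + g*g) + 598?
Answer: 11579279830270/37035803 ≈ 3.1265e+5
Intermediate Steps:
F(h, c) = -4*c
H(l) = -(302 + l)/(3*l) (H(l) = (l + 302)/(l - 4*l) = (302 + l)/((-3*l)) = (302 + l)*(-1/(3*l)) = -(302 + l)/(3*l))
G(g) = 600 + 2*g² (G(g) = 2 + ((g² + g*g) + 598) = 2 + ((g² + g²) + 598) = 2 + (2*g² + 598) = 2 + (598 + 2*g²) = 600 + 2*g²)
G(395) - (-29965 + 178205)/(-152411 + H(-162)) = (600 + 2*395²) - (-29965 + 178205)/(-152411 + (⅓)*(-302 - 1*(-162))/(-162)) = (600 + 2*156025) - 148240/(-152411 + (⅓)*(-1/162)*(-302 + 162)) = (600 + 312050) - 148240/(-152411 + (⅓)*(-1/162)*(-140)) = 312650 - 148240/(-152411 + 70/243) = 312650 - 148240/(-37035803/243) = 312650 - 148240*(-243)/37035803 = 312650 - 1*(-36022320/37035803) = 312650 + 36022320/37035803 = 11579279830270/37035803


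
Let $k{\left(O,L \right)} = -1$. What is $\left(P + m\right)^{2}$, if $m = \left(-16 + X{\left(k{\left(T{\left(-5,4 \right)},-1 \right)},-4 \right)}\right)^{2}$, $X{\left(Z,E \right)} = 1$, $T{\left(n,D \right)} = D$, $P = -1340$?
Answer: $1243225$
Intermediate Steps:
$m = 225$ ($m = \left(-16 + 1\right)^{2} = \left(-15\right)^{2} = 225$)
$\left(P + m\right)^{2} = \left(-1340 + 225\right)^{2} = \left(-1115\right)^{2} = 1243225$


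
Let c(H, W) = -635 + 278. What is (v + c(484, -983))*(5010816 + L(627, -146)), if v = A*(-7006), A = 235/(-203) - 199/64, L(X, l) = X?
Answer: 961579340524377/6496 ≈ 1.4803e+11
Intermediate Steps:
A = -55437/12992 (A = 235*(-1/203) - 199*1/64 = -235/203 - 199/64 = -55437/12992 ≈ -4.2670)
c(H, W) = -357
v = 194195811/6496 (v = -55437/12992*(-7006) = 194195811/6496 ≈ 29895.)
(v + c(484, -983))*(5010816 + L(627, -146)) = (194195811/6496 - 357)*(5010816 + 627) = (191876739/6496)*5011443 = 961579340524377/6496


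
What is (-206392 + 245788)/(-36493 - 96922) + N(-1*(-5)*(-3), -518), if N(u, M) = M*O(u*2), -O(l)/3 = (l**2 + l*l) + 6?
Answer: 374432360064/133415 ≈ 2.8065e+6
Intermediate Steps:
O(l) = -18 - 6*l**2 (O(l) = -3*((l**2 + l*l) + 6) = -3*((l**2 + l**2) + 6) = -3*(2*l**2 + 6) = -3*(6 + 2*l**2) = -18 - 6*l**2)
N(u, M) = M*(-18 - 24*u**2) (N(u, M) = M*(-18 - 6*4*u**2) = M*(-18 - 24*u**2))
(-206392 + 245788)/(-36493 - 96922) + N(-1*(-5)*(-3), -518) = (-206392 + 245788)/(-36493 - 96922) - 6*(-518)*(3 + 4*(-1*(-5)*(-3))**2) = 39396/(-133415) - 6*(-518)*(3 + 4*(5*(-3))**2) = 39396*(-1/133415) - 6*(-518)*(3 + 4*(-15)**2) = -39396/133415 - 6*(-518)*(3 + 4*225) = -39396/133415 - 6*(-518)*(3 + 900) = -39396/133415 - 6*(-518)*903 = -39396/133415 + 2806524 = 374432360064/133415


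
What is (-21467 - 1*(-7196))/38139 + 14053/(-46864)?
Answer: -401587837/595782032 ≈ -0.67405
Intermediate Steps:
(-21467 - 1*(-7196))/38139 + 14053/(-46864) = (-21467 + 7196)*(1/38139) + 14053*(-1/46864) = -14271*1/38139 - 14053/46864 = -4757/12713 - 14053/46864 = -401587837/595782032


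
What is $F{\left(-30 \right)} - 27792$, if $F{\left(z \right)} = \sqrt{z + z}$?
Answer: $-27792 + 2 i \sqrt{15} \approx -27792.0 + 7.746 i$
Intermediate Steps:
$F{\left(z \right)} = \sqrt{2} \sqrt{z}$ ($F{\left(z \right)} = \sqrt{2 z} = \sqrt{2} \sqrt{z}$)
$F{\left(-30 \right)} - 27792 = \sqrt{2} \sqrt{-30} - 27792 = \sqrt{2} i \sqrt{30} - 27792 = 2 i \sqrt{15} - 27792 = -27792 + 2 i \sqrt{15}$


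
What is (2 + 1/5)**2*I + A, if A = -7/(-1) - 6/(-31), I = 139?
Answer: 526964/775 ≈ 679.95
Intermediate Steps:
A = 223/31 (A = -7*(-1) - 6*(-1/31) = 7 + 6/31 = 223/31 ≈ 7.1936)
(2 + 1/5)**2*I + A = (2 + 1/5)**2*139 + 223/31 = (11/5)**2*139 + 223/31 = (121/25)*139 + 223/31 = 16819/25 + 223/31 = 526964/775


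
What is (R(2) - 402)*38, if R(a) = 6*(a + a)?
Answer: -14364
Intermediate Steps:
R(a) = 12*a (R(a) = 6*(2*a) = 12*a)
(R(2) - 402)*38 = (12*2 - 402)*38 = (24 - 402)*38 = -378*38 = -14364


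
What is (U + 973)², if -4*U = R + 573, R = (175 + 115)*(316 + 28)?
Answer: 9300866481/16 ≈ 5.8130e+8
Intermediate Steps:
R = 99760 (R = 290*344 = 99760)
U = -100333/4 (U = -(99760 + 573)/4 = -¼*100333 = -100333/4 ≈ -25083.)
(U + 973)² = (-100333/4 + 973)² = (-96441/4)² = 9300866481/16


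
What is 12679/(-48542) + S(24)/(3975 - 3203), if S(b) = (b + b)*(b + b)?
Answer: 25513145/9368606 ≈ 2.7233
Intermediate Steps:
S(b) = 4*b² (S(b) = (2*b)*(2*b) = 4*b²)
12679/(-48542) + S(24)/(3975 - 3203) = 12679/(-48542) + (4*24²)/(3975 - 3203) = 12679*(-1/48542) + (4*576)/772 = -12679/48542 + 2304*(1/772) = -12679/48542 + 576/193 = 25513145/9368606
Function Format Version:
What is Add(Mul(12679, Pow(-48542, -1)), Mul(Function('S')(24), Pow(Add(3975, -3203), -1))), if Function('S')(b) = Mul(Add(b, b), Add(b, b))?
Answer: Rational(25513145, 9368606) ≈ 2.7233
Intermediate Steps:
Function('S')(b) = Mul(4, Pow(b, 2)) (Function('S')(b) = Mul(Mul(2, b), Mul(2, b)) = Mul(4, Pow(b, 2)))
Add(Mul(12679, Pow(-48542, -1)), Mul(Function('S')(24), Pow(Add(3975, -3203), -1))) = Add(Mul(12679, Pow(-48542, -1)), Mul(Mul(4, Pow(24, 2)), Pow(Add(3975, -3203), -1))) = Add(Mul(12679, Rational(-1, 48542)), Mul(Mul(4, 576), Pow(772, -1))) = Add(Rational(-12679, 48542), Mul(2304, Rational(1, 772))) = Add(Rational(-12679, 48542), Rational(576, 193)) = Rational(25513145, 9368606)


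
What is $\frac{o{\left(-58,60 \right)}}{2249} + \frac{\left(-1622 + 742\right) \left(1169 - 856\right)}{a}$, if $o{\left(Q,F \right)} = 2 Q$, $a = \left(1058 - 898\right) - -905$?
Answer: $- \frac{123917620}{479037} \approx -258.68$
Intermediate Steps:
$a = 1065$ ($a = 160 + 905 = 1065$)
$\frac{o{\left(-58,60 \right)}}{2249} + \frac{\left(-1622 + 742\right) \left(1169 - 856\right)}{a} = \frac{2 \left(-58\right)}{2249} + \frac{\left(-1622 + 742\right) \left(1169 - 856\right)}{1065} = \left(-116\right) \frac{1}{2249} + \left(-880\right) 313 \cdot \frac{1}{1065} = - \frac{116}{2249} - \frac{55088}{213} = - \frac{123917620}{479037}$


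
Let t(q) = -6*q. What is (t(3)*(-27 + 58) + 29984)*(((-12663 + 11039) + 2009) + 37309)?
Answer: 1109183644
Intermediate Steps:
(t(3)*(-27 + 58) + 29984)*(((-12663 + 11039) + 2009) + 37309) = ((-6*3)*(-27 + 58) + 29984)*(((-12663 + 11039) + 2009) + 37309) = (-18*31 + 29984)*((-1624 + 2009) + 37309) = (-558 + 29984)*(385 + 37309) = 29426*37694 = 1109183644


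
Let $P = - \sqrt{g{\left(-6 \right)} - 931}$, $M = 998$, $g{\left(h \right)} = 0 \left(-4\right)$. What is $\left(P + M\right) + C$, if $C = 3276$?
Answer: $4274 - 7 i \sqrt{19} \approx 4274.0 - 30.512 i$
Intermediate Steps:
$g{\left(h \right)} = 0$
$P = - 7 i \sqrt{19}$ ($P = - \sqrt{0 - 931} = - \sqrt{-931} = - 7 i \sqrt{19} \approx - 30.512 i$)
$\left(P + M\right) + C = \left(- 7 i \sqrt{19} + 998\right) + 3276 = \left(998 - 7 i \sqrt{19}\right) + 3276 = 4274 - 7 i \sqrt{19}$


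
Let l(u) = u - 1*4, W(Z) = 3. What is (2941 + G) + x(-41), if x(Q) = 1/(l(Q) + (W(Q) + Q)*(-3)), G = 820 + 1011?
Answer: 329269/69 ≈ 4772.0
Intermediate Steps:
l(u) = -4 + u (l(u) = u - 4 = -4 + u)
G = 1831
x(Q) = 1/(-13 - 2*Q) (x(Q) = 1/((-4 + Q) + (3 + Q)*(-3)) = 1/((-4 + Q) + (-9 - 3*Q)) = 1/(-13 - 2*Q))
(2941 + G) + x(-41) = (2941 + 1831) - 1/(13 + 2*(-41)) = 4772 - 1/(13 - 82) = 4772 - 1/(-69) = 4772 - 1*(-1/69) = 4772 + 1/69 = 329269/69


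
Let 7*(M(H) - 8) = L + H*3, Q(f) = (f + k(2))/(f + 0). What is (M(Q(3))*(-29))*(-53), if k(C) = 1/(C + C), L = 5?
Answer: 395009/28 ≈ 14107.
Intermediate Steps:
k(C) = 1/(2*C)
Q(f) = (1/4 + f)/f (Q(f) = (f + (1/2)/2)/(f + 0) = (f + (1/2)*(1/2))/f = (f + 1/4)/f = (1/4 + f)/f)
M(H) = 61/7 + 3*H/7 (M(H) = 8 + (5 + H*3)/7 = 8 + (5 + 3*H)/7 = 8 + (5/7 + 3*H/7) = 61/7 + 3*H/7)
(M(Q(3))*(-29))*(-53) = ((61/7 + 3*((1/4 + 3)/3)/7)*(-29))*(-53) = ((61/7 + 3*((1/3)*(13/4))/7)*(-29))*(-53) = ((61/7 + (3/7)*(13/12))*(-29))*(-53) = ((61/7 + 13/28)*(-29))*(-53) = ((257/28)*(-29))*(-53) = -7453/28*(-53) = 395009/28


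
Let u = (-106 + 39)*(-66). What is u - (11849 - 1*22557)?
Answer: 15130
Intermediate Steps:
u = 4422 (u = -67*(-66) = 4422)
u - (11849 - 1*22557) = 4422 - (11849 - 1*22557) = 4422 - (11849 - 22557) = 4422 - 1*(-10708) = 4422 + 10708 = 15130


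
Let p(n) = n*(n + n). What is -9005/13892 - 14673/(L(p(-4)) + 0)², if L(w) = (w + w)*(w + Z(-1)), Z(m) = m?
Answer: -8912455649/13670617088 ≈ -0.65194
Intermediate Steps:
p(n) = 2*n² (p(n) = n*(2*n) = 2*n²)
L(w) = 2*w*(-1 + w) (L(w) = (w + w)*(w - 1) = (2*w)*(-1 + w) = 2*w*(-1 + w))
-9005/13892 - 14673/(L(p(-4)) + 0)² = -9005/13892 - 14673/(2*(2*(-4)²)*(-1 + 2*(-4)²) + 0)² = -9005*1/13892 - 14673/(2*(2*16)*(-1 + 2*16) + 0)² = -9005/13892 - 14673/(2*32*(-1 + 32) + 0)² = -9005/13892 - 14673/(2*32*31 + 0)² = -9005/13892 - 14673/(1984 + 0)² = -9005/13892 - 14673/(1984²) = -9005/13892 - 14673/3936256 = -8912455649/13670617088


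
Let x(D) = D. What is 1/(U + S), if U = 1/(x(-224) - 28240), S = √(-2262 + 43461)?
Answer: 28464/33379400795903 + 810199296*√41199/33379400795903 ≈ 0.0049267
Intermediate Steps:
S = √41199 ≈ 202.98
U = -1/28464 (U = 1/(-224 - 28240) = 1/(-28464) = -1/28464 ≈ -3.5132e-5)
1/(U + S) = 1/(-1/28464 + √41199)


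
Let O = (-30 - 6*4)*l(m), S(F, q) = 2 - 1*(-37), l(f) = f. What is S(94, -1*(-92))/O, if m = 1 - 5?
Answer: 13/72 ≈ 0.18056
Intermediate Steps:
m = -4
S(F, q) = 39 (S(F, q) = 2 + 37 = 39)
O = 216 (O = (-30 - 6*4)*(-4) = (-30 - 24)*(-4) = -54*(-4) = 216)
S(94, -1*(-92))/O = 39/216 = 39*(1/216) = 13/72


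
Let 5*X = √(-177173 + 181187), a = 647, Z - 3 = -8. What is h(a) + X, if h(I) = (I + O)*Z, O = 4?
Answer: -3255 + 3*√446/5 ≈ -3242.3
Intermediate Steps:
Z = -5 (Z = 3 - 8 = -5)
h(I) = -20 - 5*I (h(I) = (I + 4)*(-5) = (4 + I)*(-5) = -20 - 5*I)
X = 3*√446/5 (X = √(-177173 + 181187)/5 = √4014/5 = (3*√446)/5 = 3*√446/5 ≈ 12.671)
h(a) + X = (-20 - 5*647) + 3*√446/5 = (-20 - 3235) + 3*√446/5 = -3255 + 3*√446/5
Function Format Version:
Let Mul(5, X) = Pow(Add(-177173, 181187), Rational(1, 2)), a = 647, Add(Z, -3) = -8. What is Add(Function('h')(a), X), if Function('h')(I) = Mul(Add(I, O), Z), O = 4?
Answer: Add(-3255, Mul(Rational(3, 5), Pow(446, Rational(1, 2)))) ≈ -3242.3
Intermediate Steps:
Z = -5 (Z = Add(3, -8) = -5)
Function('h')(I) = Add(-20, Mul(-5, I)) (Function('h')(I) = Mul(Add(I, 4), -5) = Mul(Add(4, I), -5) = Add(-20, Mul(-5, I)))
X = Mul(Rational(3, 5), Pow(446, Rational(1, 2))) (X = Mul(Rational(1, 5), Pow(Add(-177173, 181187), Rational(1, 2))) = Mul(Rational(1, 5), Pow(4014, Rational(1, 2))) = Mul(Rational(1, 5), Mul(3, Pow(446, Rational(1, 2)))) = Mul(Rational(3, 5), Pow(446, Rational(1, 2))) ≈ 12.671)
Add(Function('h')(a), X) = Add(Add(-20, Mul(-5, 647)), Mul(Rational(3, 5), Pow(446, Rational(1, 2)))) = Add(Add(-20, -3235), Mul(Rational(3, 5), Pow(446, Rational(1, 2)))) = Add(-3255, Mul(Rational(3, 5), Pow(446, Rational(1, 2))))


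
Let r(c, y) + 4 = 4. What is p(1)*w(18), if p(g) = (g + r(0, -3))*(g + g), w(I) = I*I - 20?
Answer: 608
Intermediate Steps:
r(c, y) = 0 (r(c, y) = -4 + 4 = 0)
w(I) = -20 + I² (w(I) = I² - 20 = -20 + I²)
p(g) = 2*g² (p(g) = (g + 0)*(g + g) = g*(2*g) = 2*g²)
p(1)*w(18) = (2*1²)*(-20 + 18²) = (2*1)*(-20 + 324) = 2*304 = 608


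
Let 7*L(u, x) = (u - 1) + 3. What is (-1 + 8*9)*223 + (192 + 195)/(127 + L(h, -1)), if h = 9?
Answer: 1583601/100 ≈ 15836.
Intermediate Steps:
L(u, x) = 2/7 + u/7 (L(u, x) = ((u - 1) + 3)/7 = ((-1 + u) + 3)/7 = (2 + u)/7 = 2/7 + u/7)
(-1 + 8*9)*223 + (192 + 195)/(127 + L(h, -1)) = (-1 + 8*9)*223 + (192 + 195)/(127 + (2/7 + (⅐)*9)) = (-1 + 72)*223 + 387/(127 + (2/7 + 9/7)) = 71*223 + 387/(127 + 11/7) = 15833 + 387/(900/7) = 15833 + 387*(7/900) = 15833 + 301/100 = 1583601/100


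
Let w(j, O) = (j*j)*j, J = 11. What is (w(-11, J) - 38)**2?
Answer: 1874161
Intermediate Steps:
w(j, O) = j**3 (w(j, O) = j**2*j = j**3)
(w(-11, J) - 38)**2 = ((-11)**3 - 38)**2 = (-1331 - 38)**2 = (-1369)**2 = 1874161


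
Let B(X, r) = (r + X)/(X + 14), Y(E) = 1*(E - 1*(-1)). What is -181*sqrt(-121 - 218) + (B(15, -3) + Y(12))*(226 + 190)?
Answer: 161824/29 - 181*I*sqrt(339) ≈ 5580.1 - 3332.6*I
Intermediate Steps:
Y(E) = 1 + E (Y(E) = 1*(E + 1) = 1*(1 + E) = 1 + E)
B(X, r) = (X + r)/(14 + X)
-181*sqrt(-121 - 218) + (B(15, -3) + Y(12))*(226 + 190) = -181*sqrt(-121 - 218) + ((15 - 3)/(14 + 15) + (1 + 12))*(226 + 190) = -181*I*sqrt(339) + (12/29 + 13)*416 = -181*I*sqrt(339) + (389/29)*416 = -181*I*sqrt(339) + 161824/29 = 161824/29 - 181*I*sqrt(339)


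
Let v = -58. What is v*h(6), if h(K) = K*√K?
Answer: -348*√6 ≈ -852.42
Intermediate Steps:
h(K) = K^(3/2)
v*h(6) = -348*√6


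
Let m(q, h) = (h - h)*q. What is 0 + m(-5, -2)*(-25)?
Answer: 0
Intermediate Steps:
m(q, h) = 0 (m(q, h) = 0*q = 0)
0 + m(-5, -2)*(-25) = 0 + 0*(-25) = 0 + 0 = 0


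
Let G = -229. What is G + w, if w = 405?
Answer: 176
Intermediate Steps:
G + w = -229 + 405 = 176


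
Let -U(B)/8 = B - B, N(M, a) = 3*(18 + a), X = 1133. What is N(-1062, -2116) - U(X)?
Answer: -6294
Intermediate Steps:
N(M, a) = 54 + 3*a
U(B) = 0 (U(B) = -8*(B - B) = -8*0 = 0)
N(-1062, -2116) - U(X) = (54 + 3*(-2116)) - 1*0 = (54 - 6348) + 0 = -6294 + 0 = -6294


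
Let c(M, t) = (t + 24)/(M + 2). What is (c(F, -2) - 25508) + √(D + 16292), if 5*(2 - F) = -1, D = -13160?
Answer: -535558/21 + 6*√87 ≈ -25447.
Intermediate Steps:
F = 11/5 (F = 2 - ⅕*(-1) = 2 + ⅕ = 11/5 ≈ 2.2000)
c(M, t) = (24 + t)/(2 + M)
(c(F, -2) - 25508) + √(D + 16292) = ((24 - 2)/(2 + 11/5) - 25508) + √(-13160 + 16292) = (22/(21/5) - 25508) + √3132 = ((5/21)*22 - 25508) + 6*√87 = (110/21 - 25508) + 6*√87 = -535558/21 + 6*√87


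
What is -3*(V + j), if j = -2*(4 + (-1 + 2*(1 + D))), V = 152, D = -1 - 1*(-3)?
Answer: -402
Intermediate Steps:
D = 2 (D = -1 + 3 = 2)
j = -18 (j = -2*(4 + (-1 + 2*(1 + 2))) = -2*(4 + (-1 + 2*3)) = -2*(4 + (-1 + 6)) = -2*(4 + 5) = -2*9 = -18)
-3*(V + j) = -3*(152 - 18) = -3*134 = -402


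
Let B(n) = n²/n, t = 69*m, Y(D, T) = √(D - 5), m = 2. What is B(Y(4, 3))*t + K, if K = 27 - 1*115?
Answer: -88 + 138*I ≈ -88.0 + 138.0*I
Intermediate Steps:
Y(D, T) = √(-5 + D)
K = -88 (K = 27 - 115 = -88)
t = 138 (t = 69*2 = 138)
B(n) = n
B(Y(4, 3))*t + K = √(-5 + 4)*138 - 88 = √(-1)*138 - 88 = I*138 - 88 = 138*I - 88 = -88 + 138*I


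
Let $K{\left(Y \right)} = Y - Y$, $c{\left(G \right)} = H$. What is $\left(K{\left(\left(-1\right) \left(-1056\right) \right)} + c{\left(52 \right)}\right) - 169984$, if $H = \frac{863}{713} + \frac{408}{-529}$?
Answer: $- \frac{2787560415}{16399} \approx -1.6998 \cdot 10^{5}$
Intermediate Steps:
$H = \frac{7201}{16399}$ ($H = 863 \cdot \frac{1}{713} + 408 \left(- \frac{1}{529}\right) = \frac{863}{713} - \frac{408}{529} = \frac{7201}{16399} \approx 0.43911$)
$c{\left(G \right)} = \frac{7201}{16399}$
$K{\left(Y \right)} = 0$
$\left(K{\left(\left(-1\right) \left(-1056\right) \right)} + c{\left(52 \right)}\right) - 169984 = \left(0 + \frac{7201}{16399}\right) - 169984 = \frac{7201}{16399} - 169984 = - \frac{2787560415}{16399}$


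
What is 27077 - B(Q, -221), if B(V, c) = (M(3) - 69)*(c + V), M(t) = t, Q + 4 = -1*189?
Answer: -247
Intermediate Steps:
Q = -193 (Q = -4 - 1*189 = -4 - 189 = -193)
B(V, c) = -66*V - 66*c (B(V, c) = (3 - 69)*(c + V) = -66*(V + c) = -66*V - 66*c)
27077 - B(Q, -221) = 27077 - (-66*(-193) - 66*(-221)) = 27077 - (12738 + 14586) = 27077 - 1*27324 = 27077 - 27324 = -247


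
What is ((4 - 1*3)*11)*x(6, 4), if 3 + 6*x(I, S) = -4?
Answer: -77/6 ≈ -12.833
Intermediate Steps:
x(I, S) = -7/6 (x(I, S) = -½ + (⅙)*(-4) = -½ - ⅔ = -7/6)
((4 - 1*3)*11)*x(6, 4) = ((4 - 1*3)*11)*(-7/6) = ((4 - 3)*11)*(-7/6) = (1*11)*(-7/6) = 11*(-7/6) = -77/6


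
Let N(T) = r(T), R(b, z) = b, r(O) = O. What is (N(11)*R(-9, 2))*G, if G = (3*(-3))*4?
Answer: 3564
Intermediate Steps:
N(T) = T
G = -36 (G = -9*4 = -36)
(N(11)*R(-9, 2))*G = (11*(-9))*(-36) = -99*(-36) = 3564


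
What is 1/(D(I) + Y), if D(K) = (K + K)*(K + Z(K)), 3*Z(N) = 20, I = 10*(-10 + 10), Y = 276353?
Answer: 1/276353 ≈ 3.6186e-6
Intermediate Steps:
I = 0 (I = 10*0 = 0)
Z(N) = 20/3 (Z(N) = (⅓)*20 = 20/3)
D(K) = 2*K*(20/3 + K) (D(K) = (K + K)*(K + 20/3) = (2*K)*(20/3 + K) = 2*K*(20/3 + K))
1/(D(I) + Y) = 1/((⅔)*0*(20 + 3*0) + 276353) = 1/((⅔)*0*(20 + 0) + 276353) = 1/((⅔)*0*20 + 276353) = 1/(0 + 276353) = 1/276353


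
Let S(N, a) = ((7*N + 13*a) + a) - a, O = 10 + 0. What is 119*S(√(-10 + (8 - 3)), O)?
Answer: 15470 + 833*I*√5 ≈ 15470.0 + 1862.6*I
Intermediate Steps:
O = 10
S(N, a) = 7*N + 13*a (S(N, a) = (7*N + 14*a) - a = 7*N + 13*a)
119*S(√(-10 + (8 - 3)), O) = 119*(7*√(-10 + (8 - 3)) + 13*10) = 119*(7*√(-10 + 5) + 130) = 119*(7*√(-5) + 130) = 119*(7*(I*√5) + 130) = 119*(7*I*√5 + 130) = 119*(130 + 7*I*√5) = 15470 + 833*I*√5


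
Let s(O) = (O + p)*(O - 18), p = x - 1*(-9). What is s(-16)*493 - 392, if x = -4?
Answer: 183990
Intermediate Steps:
p = 5 (p = -4 - 1*(-9) = -4 + 9 = 5)
s(O) = (-18 + O)*(5 + O) (s(O) = (O + 5)*(O - 18) = (5 + O)*(-18 + O) = (-18 + O)*(5 + O))
s(-16)*493 - 392 = (-90 + (-16)² - 13*(-16))*493 - 392 = (-90 + 256 + 208)*493 - 392 = 374*493 - 392 = 184382 - 392 = 183990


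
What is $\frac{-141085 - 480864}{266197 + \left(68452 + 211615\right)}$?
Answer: $- \frac{621949}{546264} \approx -1.1385$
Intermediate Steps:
$\frac{-141085 - 480864}{266197 + \left(68452 + 211615\right)} = - \frac{621949}{266197 + 280067} = - \frac{621949}{546264}$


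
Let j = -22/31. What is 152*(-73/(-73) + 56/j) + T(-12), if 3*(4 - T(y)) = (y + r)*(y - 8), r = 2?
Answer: -392860/33 ≈ -11905.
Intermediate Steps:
j = -22/31 (j = -22*1/31 = -22/31 ≈ -0.70968)
T(y) = 4 - (-8 + y)*(2 + y)/3 (T(y) = 4 - (y + 2)*(y - 8)/3 = 4 - (2 + y)*(-8 + y)/3 = 4 - (-8 + y)*(2 + y)/3)
152*(-73/(-73) + 56/j) + T(-12) = 152*(-73/(-73) + 56/(-22/31)) + (28/3 + 2*(-12) - 1/3*(-12)**2) = 152*(-73*(-1/73) + 56*(-31/22)) + (28/3 - 24 - 1/3*144) = 152*(1 - 868/11) + (28/3 - 24 - 48) = 152*(-857/11) - 188/3 = -130264/11 - 188/3 = -392860/33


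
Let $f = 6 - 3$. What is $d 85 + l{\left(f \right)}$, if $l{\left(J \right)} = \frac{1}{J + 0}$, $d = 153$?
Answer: $\frac{39016}{3} \approx 13005.0$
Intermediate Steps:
$f = 3$ ($f = 6 - 3 = 3$)
$l{\left(J \right)} = \frac{1}{J}$
$d 85 + l{\left(f \right)} = 153 \cdot 85 + \frac{1}{3} = 13005 + \frac{1}{3} = \frac{39016}{3}$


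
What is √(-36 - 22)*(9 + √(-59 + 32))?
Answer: -3*√174 + 9*I*√58 ≈ -39.573 + 68.542*I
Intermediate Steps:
√(-36 - 22)*(9 + √(-59 + 32)) = √(-58)*(9 + √(-27)) = (I*√58)*(9 + 3*I*√3) = I*√58*(9 + 3*I*√3)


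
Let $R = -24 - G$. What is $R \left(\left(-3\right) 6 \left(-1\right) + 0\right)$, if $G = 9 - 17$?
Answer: $-288$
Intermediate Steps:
$G = -8$
$R = -16$ ($R = -24 - -8 = -24 + 8 = -16$)
$R \left(\left(-3\right) 6 \left(-1\right) + 0\right) = - 16 \left(\left(-3\right) 6 \left(-1\right) + 0\right) = - 16 \left(\left(-18\right) \left(-1\right) + 0\right) = - 16 \left(18 + 0\right) = \left(-16\right) 18 = -288$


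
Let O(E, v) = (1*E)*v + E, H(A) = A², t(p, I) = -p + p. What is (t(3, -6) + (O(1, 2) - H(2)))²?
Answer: 1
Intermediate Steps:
t(p, I) = 0
O(E, v) = E + E*v (O(E, v) = E*v + E = E + E*v)
(t(3, -6) + (O(1, 2) - H(2)))² = (0 + (1*(1 + 2) - 1*2²))² = (0 + (1*3 - 1*4))² = (0 + (3 - 4))² = (0 - 1)² = (-1)² = 1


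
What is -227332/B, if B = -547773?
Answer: 227332/547773 ≈ 0.41501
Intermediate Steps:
-227332/B = -227332/(-547773) = -227332*(-1/547773) = 227332/547773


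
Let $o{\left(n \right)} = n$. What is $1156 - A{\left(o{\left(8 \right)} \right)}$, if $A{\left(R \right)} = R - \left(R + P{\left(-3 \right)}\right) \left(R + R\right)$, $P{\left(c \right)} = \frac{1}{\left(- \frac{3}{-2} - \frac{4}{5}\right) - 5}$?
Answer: $\frac{54708}{43} \approx 1272.3$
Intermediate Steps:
$P{\left(c \right)} = - \frac{10}{43}$ ($P{\left(c \right)} = \frac{1}{\left(\left(-3\right) \left(- \frac{1}{2}\right) - \frac{4}{5}\right) - 5} = \frac{1}{\left(\frac{3}{2} - \frac{4}{5}\right) - 5} = \frac{1}{\frac{7}{10} - 5} = \frac{1}{- \frac{43}{10}} = - \frac{10}{43}$)
$A{\left(R \right)} = R - 2 R \left(- \frac{10}{43} + R\right)$ ($A{\left(R \right)} = R - \left(R - \frac{10}{43}\right) \left(R + R\right) = R - \left(- \frac{10}{43} + R\right) 2 R = R - 2 R \left(- \frac{10}{43} + R\right)$)
$1156 - A{\left(o{\left(8 \right)} \right)} = 1156 - \frac{1}{43} \cdot 8 \left(63 - 688\right) = 1156 - \frac{1}{43} \cdot 8 \left(-625\right) = 1156 - - \frac{5000}{43} = 1156 + \frac{5000}{43} = \frac{54708}{43}$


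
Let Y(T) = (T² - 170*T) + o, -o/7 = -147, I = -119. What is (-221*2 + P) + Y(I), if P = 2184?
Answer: 37162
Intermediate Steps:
o = 1029 (o = -7*(-147) = 1029)
Y(T) = 1029 + T² - 170*T (Y(T) = (T² - 170*T) + 1029 = 1029 + T² - 170*T)
(-221*2 + P) + Y(I) = (-221*2 + 2184) + (1029 + (-119)² - 170*(-119)) = (-442 + 2184) + (1029 + 14161 + 20230) = 1742 + 35420 = 37162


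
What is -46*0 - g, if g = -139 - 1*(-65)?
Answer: 74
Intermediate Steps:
g = -74 (g = -139 + 65 = -74)
-46*0 - g = -46*0 - 1*(-74) = 0 + 74 = 74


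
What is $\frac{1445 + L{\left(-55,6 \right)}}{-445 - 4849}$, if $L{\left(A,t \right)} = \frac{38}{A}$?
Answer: $- \frac{79437}{291170} \approx -0.27282$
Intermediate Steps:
$\frac{1445 + L{\left(-55,6 \right)}}{-445 - 4849} = \frac{1445 + \frac{38}{-55}}{-445 - 4849} = \frac{1445 + 38 \left(- \frac{1}{55}\right)}{-5294} = \left(1445 - \frac{38}{55}\right) \left(- \frac{1}{5294}\right) = \frac{79437}{55} \left(- \frac{1}{5294}\right) = - \frac{79437}{291170}$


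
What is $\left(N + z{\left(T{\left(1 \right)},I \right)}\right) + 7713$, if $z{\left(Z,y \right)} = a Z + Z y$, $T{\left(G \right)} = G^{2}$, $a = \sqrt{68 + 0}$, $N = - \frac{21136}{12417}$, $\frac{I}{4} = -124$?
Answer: $\frac{89592353}{12417} + 2 \sqrt{17} \approx 7223.5$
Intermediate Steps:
$I = -496$ ($I = 4 \left(-124\right) = -496$)
$N = - \frac{21136}{12417}$ ($N = \left(-21136\right) \frac{1}{12417} = - \frac{21136}{12417} \approx -1.7022$)
$a = 2 \sqrt{17}$ ($a = \sqrt{68} = 2 \sqrt{17} \approx 8.2462$)
$z{\left(Z,y \right)} = Z y + 2 Z \sqrt{17}$ ($z{\left(Z,y \right)} = 2 \sqrt{17} Z + Z y = 2 Z \sqrt{17} + Z y = Z y + 2 Z \sqrt{17}$)
$\left(N + z{\left(T{\left(1 \right)},I \right)}\right) + 7713 = \left(- \frac{21136}{12417} + 1^{2} \left(-496 + 2 \sqrt{17}\right)\right) + 7713 = \left(- \frac{21136}{12417} + 1 \left(-496 + 2 \sqrt{17}\right)\right) + 7713 = \left(- \frac{21136}{12417} - \left(496 - 2 \sqrt{17}\right)\right) + 7713 = \left(- \frac{6179968}{12417} + 2 \sqrt{17}\right) + 7713 = \frac{89592353}{12417} + 2 \sqrt{17}$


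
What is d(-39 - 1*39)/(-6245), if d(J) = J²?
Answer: -6084/6245 ≈ -0.97422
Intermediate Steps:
d(-39 - 1*39)/(-6245) = (-39 - 1*39)²/(-6245) = (-39 - 39)²*(-1/6245) = (-78)²*(-1/6245) = 6084*(-1/6245) = -6084/6245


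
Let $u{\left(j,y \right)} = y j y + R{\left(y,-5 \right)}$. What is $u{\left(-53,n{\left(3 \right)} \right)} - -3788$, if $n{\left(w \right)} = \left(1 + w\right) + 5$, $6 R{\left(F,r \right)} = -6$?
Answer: $-506$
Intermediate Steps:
$R{\left(F,r \right)} = -1$ ($R{\left(F,r \right)} = \frac{1}{6} \left(-6\right) = -1$)
$n{\left(w \right)} = 6 + w$
$u{\left(j,y \right)} = -1 + j y^{2}$ ($u{\left(j,y \right)} = y j y - 1 = j y y - 1 = j y^{2} - 1 = -1 + j y^{2}$)
$u{\left(-53,n{\left(3 \right)} \right)} - -3788 = \left(-1 - 53 \left(6 + 3\right)^{2}\right) - -3788 = \left(-1 - 53 \cdot 9^{2}\right) + 3788 = \left(-1 - 4293\right) + 3788 = -4294 + 3788 = -506$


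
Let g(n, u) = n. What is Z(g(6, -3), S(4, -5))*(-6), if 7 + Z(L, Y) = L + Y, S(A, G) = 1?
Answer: 0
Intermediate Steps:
Z(L, Y) = -7 + L + Y (Z(L, Y) = -7 + (L + Y) = -7 + L + Y)
Z(g(6, -3), S(4, -5))*(-6) = (-7 + 6 + 1)*(-6) = 0*(-6) = 0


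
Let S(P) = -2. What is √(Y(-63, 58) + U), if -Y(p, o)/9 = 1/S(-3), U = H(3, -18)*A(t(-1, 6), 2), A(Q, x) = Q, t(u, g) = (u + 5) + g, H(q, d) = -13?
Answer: I*√502/2 ≈ 11.203*I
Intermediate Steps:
t(u, g) = 5 + g + u (t(u, g) = (5 + u) + g = 5 + g + u)
U = -130 (U = -13*(5 + 6 - 1) = -13*10 = -130)
Y(p, o) = 9/2 (Y(p, o) = -9/(-2) = -9*(-½) = 9/2)
√(Y(-63, 58) + U) = √(9/2 - 130) = √(-251/2) = I*√502/2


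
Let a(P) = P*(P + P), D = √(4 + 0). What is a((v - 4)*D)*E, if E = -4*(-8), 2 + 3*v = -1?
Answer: 6400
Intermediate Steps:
v = -1 (v = -⅔ + (⅓)*(-1) = -⅔ - ⅓ = -1)
D = 2 (D = √4 = 2)
E = 32
a(P) = 2*P² (a(P) = P*(2*P) = 2*P²)
a((v - 4)*D)*E = (2*((-1 - 4)*2)²)*32 = (2*(-5*2)²)*32 = (2*(-10)²)*32 = (2*100)*32 = 200*32 = 6400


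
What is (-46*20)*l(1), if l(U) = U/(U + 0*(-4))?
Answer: -920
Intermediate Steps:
l(U) = 1 (l(U) = U/(U + 0) = U/U = 1)
(-46*20)*l(1) = -46*20*1 = -920*1 = -920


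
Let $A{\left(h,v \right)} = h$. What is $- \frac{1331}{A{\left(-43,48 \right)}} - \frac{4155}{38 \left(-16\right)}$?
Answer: $\frac{987913}{26144} \approx 37.787$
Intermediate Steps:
$- \frac{1331}{A{\left(-43,48 \right)}} - \frac{4155}{38 \left(-16\right)} = - \frac{1331}{-43} - \frac{4155}{38 \left(-16\right)} = \left(-1331\right) \left(- \frac{1}{43}\right) - \frac{4155}{-608} = \frac{1331}{43} - - \frac{4155}{608} = \frac{1331}{43} + \frac{4155}{608} = \frac{987913}{26144}$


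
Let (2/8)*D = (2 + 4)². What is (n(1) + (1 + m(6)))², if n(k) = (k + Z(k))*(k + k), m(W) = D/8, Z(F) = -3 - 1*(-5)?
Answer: 625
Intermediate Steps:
D = 144 (D = 4*(2 + 4)² = 4*6² = 4*36 = 144)
Z(F) = 2 (Z(F) = -3 + 5 = 2)
m(W) = 18 (m(W) = 144/8 = 144*(⅛) = 18)
n(k) = 2*k*(2 + k) (n(k) = (k + 2)*(k + k) = (2 + k)*(2*k) = 2*k*(2 + k))
(n(1) + (1 + m(6)))² = (2*1*(2 + 1) + (1 + 18))² = (2*1*3 + 19)² = (6 + 19)² = 25² = 625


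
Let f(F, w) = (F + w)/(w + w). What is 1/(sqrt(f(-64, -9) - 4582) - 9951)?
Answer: -179118/1782485621 - 3*I*sqrt(164806)/1782485621 ≈ -0.00010049 - 6.8325e-7*I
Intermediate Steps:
f(F, w) = (F + w)/(2*w) (f(F, w) = (F + w)/((2*w)) = (F + w)*(1/(2*w)) = (F + w)/(2*w))
1/(sqrt(f(-64, -9) - 4582) - 9951) = 1/(sqrt((1/2)*(-64 - 9)/(-9) - 4582) - 9951) = 1/(sqrt((1/2)*(-1/9)*(-73) - 4582) - 9951) = 1/(sqrt(73/18 - 4582) - 9951) = 1/(sqrt(-82403/18) - 9951) = 1/(I*sqrt(164806)/6 - 9951) = 1/(-9951 + I*sqrt(164806)/6)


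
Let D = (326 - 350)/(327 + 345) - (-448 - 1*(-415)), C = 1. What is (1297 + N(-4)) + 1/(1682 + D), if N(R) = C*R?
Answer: 62088595/48019 ≈ 1293.0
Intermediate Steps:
D = 923/28 (D = -24/672 - (-448 + 415) = -24*1/672 - 1*(-33) = -1/28 + 33 = 923/28 ≈ 32.964)
N(R) = R (N(R) = 1*R = R)
(1297 + N(-4)) + 1/(1682 + D) = (1297 - 4) + 1/(1682 + 923/28) = 1293 + 1/(48019/28) = 1293 + 28/48019 = 62088595/48019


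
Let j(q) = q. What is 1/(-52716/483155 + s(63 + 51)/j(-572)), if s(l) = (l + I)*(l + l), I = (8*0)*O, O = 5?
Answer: -69091165/3147079578 ≈ -0.021954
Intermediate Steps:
I = 0 (I = (8*0)*5 = 0*5 = 0)
s(l) = 2*l² (s(l) = (l + 0)*(l + l) = l*(2*l) = 2*l²)
1/(-52716/483155 + s(63 + 51)/j(-572)) = 1/(-52716/483155 + (2*(63 + 51)²)/(-572)) = 1/(-52716*1/483155 + (2*114²)*(-1/572)) = 1/(-52716/483155 + (2*12996)*(-1/572)) = 1/(-52716/483155 + 25992*(-1/572)) = 1/(-52716/483155 - 6498/143) = 1/(-3147079578/69091165) = -69091165/3147079578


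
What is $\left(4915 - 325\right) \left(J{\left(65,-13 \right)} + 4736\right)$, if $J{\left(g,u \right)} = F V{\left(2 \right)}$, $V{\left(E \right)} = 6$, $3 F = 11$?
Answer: $21839220$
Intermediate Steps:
$F = \frac{11}{3}$ ($F = \frac{1}{3} \cdot 11 = \frac{11}{3} \approx 3.6667$)
$J{\left(g,u \right)} = 22$ ($J{\left(g,u \right)} = \frac{11}{3} \cdot 6 = 22$)
$\left(4915 - 325\right) \left(J{\left(65,-13 \right)} + 4736\right) = \left(4915 - 325\right) \left(22 + 4736\right) = 4590 \cdot 4758 = 21839220$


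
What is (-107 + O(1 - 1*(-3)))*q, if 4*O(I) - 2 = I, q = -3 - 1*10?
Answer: 2743/2 ≈ 1371.5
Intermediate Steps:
q = -13 (q = -3 - 10 = -13)
O(I) = ½ + I/4
(-107 + O(1 - 1*(-3)))*q = (-107 + (½ + (1 - 1*(-3))/4))*(-13) = (-107 + (½ + (1 + 3)/4))*(-13) = (-107 + (½ + (¼)*4))*(-13) = (-107 + (½ + 1))*(-13) = (-107 + 3/2)*(-13) = -211/2*(-13) = 2743/2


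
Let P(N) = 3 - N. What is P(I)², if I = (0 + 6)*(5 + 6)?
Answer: 3969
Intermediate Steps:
I = 66 (I = 6*11 = 66)
P(I)² = (3 - 1*66)² = (3 - 66)² = (-63)² = 3969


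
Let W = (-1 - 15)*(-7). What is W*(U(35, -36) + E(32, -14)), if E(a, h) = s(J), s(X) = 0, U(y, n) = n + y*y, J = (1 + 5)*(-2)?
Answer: 133168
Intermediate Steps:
J = -12 (J = 6*(-2) = -12)
U(y, n) = n + y²
W = 112 (W = -16*(-7) = 112)
E(a, h) = 0
W*(U(35, -36) + E(32, -14)) = 112*((-36 + 35²) + 0) = 112*((-36 + 1225) + 0) = 112*(1189 + 0) = 112*1189 = 133168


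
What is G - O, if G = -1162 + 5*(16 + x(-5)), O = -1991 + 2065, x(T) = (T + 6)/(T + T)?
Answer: -2313/2 ≈ -1156.5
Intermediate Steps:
x(T) = (6 + T)/(2*T) (x(T) = (6 + T)/((2*T)) = (6 + T)*(1/(2*T)) = (6 + T)/(2*T))
O = 74
G = -2165/2 (G = -1162 + 5*(16 + (½)*(6 - 5)/(-5)) = -1162 + 5*(16 + (½)*(-⅕)*1) = -1162 + 5*(16 - ⅒) = -1162 + 5*(159/10) = -1162 + 159/2 = -2165/2 ≈ -1082.5)
G - O = -2165/2 - 1*74 = -2165/2 - 74 = -2313/2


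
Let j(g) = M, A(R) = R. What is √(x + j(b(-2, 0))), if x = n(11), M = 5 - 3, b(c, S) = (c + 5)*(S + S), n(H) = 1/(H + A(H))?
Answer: 3*√110/22 ≈ 1.4302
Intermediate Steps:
n(H) = 1/(2*H) (n(H) = 1/(H + H) = 1/(2*H))
b(c, S) = 2*S*(5 + c) (b(c, S) = (5 + c)*(2*S) = 2*S*(5 + c))
M = 2
x = 1/22 (x = (½)/11 = (½)*(1/11) = 1/22 ≈ 0.045455)
j(g) = 2
√(x + j(b(-2, 0))) = √(1/22 + 2) = √(45/22) = 3*√110/22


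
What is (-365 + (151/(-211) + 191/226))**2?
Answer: 302732682616225/2273954596 ≈ 1.3313e+5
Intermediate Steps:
(-365 + (151/(-211) + 191/226))**2 = (-365 + (151*(-1/211) + 191*(1/226)))**2 = (-365 + (-151/211 + 191/226))**2 = (-365 + 6175/47686)**2 = (-17399215/47686)**2 = 302732682616225/2273954596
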